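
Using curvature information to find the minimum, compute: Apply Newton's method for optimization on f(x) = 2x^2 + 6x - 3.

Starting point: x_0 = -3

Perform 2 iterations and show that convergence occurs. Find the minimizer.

f(x) = 2x^2 + 6x - 3, f'(x) = 4x + (6), f''(x) = 4
Step 1: f'(-3) = -6, x_1 = -3 - -6/4 = -3/2
Step 2: f'(-3/2) = 0, x_2 = -3/2 (converged)
Newton's method converges in 1 step for quadratics.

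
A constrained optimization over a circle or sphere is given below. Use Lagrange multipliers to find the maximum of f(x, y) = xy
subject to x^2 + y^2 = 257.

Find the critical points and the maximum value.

Lagrange conditions: y = 2*lambda*x and x = 2*lambda*y
If x = 0 then y = 0, violating the constraint, so x, y != 0.
Dividing: y/x = x/y => x^2 = y^2 => y = x or y = -x
Constraint: 2x^2 = 257 => x^2 = 257/2 => x = +/-sqrt(257/2)
Critical points: (sqrt(257/2), sqrt(257/2)), (-sqrt(257/2), -sqrt(257/2)), (sqrt(257/2), -sqrt(257/2)), (-sqrt(257/2), sqrt(257/2))
  y = x:  xy = x^2 = 257/2  at (sqrt(257/2), sqrt(257/2)) and (-sqrt(257/2), -sqrt(257/2))
  y = -x: xy = -x^2 = -257/2 at (sqrt(257/2), -sqrt(257/2)) and (-sqrt(257/2), sqrt(257/2))
Maximum xy = 257/2 at (sqrt(257/2), sqrt(257/2)) and (-sqrt(257/2), -sqrt(257/2))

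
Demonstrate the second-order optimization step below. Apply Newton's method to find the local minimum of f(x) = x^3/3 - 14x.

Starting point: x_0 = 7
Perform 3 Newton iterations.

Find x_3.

f(x) = x^3/3 - 14x
f'(x) = x^2 - 14, f''(x) = 2x
Newton update: x_{n+1} = x_n - (x_n^2 - 14)/(2*x_n)
Step 1: x_0 = 7, f'=35, f''=14, x_1 = 9/2
Step 2: x_1 = 9/2, f'=25/4, f''=9, x_2 = 137/36
Step 3: x_2 = 137/36, f'=625/1296, f''=137/18, x_3 = 36913/9864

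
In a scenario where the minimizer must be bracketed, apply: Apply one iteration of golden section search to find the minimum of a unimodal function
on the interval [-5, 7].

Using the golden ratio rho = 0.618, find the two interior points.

Golden section search on [-5, 7].
Golden ratio rho = 0.618 (approx).
Interior points:
  x_1 = -5 + (1-0.618)*12 = -0.4160
  x_2 = -5 + 0.618*12 = 2.4160
Compare f(x_1) and f(x_2) to determine which subinterval to keep.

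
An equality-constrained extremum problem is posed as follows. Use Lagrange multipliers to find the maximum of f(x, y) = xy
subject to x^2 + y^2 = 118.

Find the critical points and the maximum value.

Lagrange conditions: y = 2*lambda*x and x = 2*lambda*y
If x = 0 then y = 0, violating the constraint, so x, y != 0.
Dividing: y/x = x/y => x^2 = y^2 => y = x or y = -x
Constraint: 2x^2 = 118 => x^2 = 59 => x = +/-sqrt(59)
Critical points: (sqrt(59), sqrt(59)), (-sqrt(59), -sqrt(59)), (sqrt(59), -sqrt(59)), (-sqrt(59), sqrt(59))
  y = x:  xy = x^2 = 59  at (sqrt(59), sqrt(59)) and (-sqrt(59), -sqrt(59))
  y = -x: xy = -x^2 = -59 at (sqrt(59), -sqrt(59)) and (-sqrt(59), sqrt(59))
Maximum xy = 59 at (sqrt(59), sqrt(59)) and (-sqrt(59), -sqrt(59))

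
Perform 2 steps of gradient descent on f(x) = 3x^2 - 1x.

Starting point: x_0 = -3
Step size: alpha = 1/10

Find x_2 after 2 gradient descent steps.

f(x) = 3x^2 - 1x, f'(x) = 6x + (-1)
Step 1: f'(-3) = -19, x_1 = -3 - 1/10 * -19 = -11/10
Step 2: f'(-11/10) = -38/5, x_2 = -11/10 - 1/10 * -38/5 = -17/50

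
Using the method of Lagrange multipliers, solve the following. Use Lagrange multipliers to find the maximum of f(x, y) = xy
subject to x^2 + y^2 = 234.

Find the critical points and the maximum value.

Lagrange conditions: y = 2*lambda*x and x = 2*lambda*y
If x = 0 then y = 0, violating the constraint, so x, y != 0.
Dividing: y/x = x/y => x^2 = y^2 => y = x or y = -x
Constraint: 2x^2 = 234 => x^2 = 117 => x = +/-sqrt(117)
Critical points: (sqrt(117), sqrt(117)), (-sqrt(117), -sqrt(117)), (sqrt(117), -sqrt(117)), (-sqrt(117), sqrt(117))
  y = x:  xy = x^2 = 117  at (sqrt(117), sqrt(117)) and (-sqrt(117), -sqrt(117))
  y = -x: xy = -x^2 = -117 at (sqrt(117), -sqrt(117)) and (-sqrt(117), sqrt(117))
Maximum xy = 117 at (sqrt(117), sqrt(117)) and (-sqrt(117), -sqrt(117))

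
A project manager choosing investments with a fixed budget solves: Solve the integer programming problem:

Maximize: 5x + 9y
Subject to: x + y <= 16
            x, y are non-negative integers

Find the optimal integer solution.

Objective: 5x + 9y, constraint: x + y <= 16
Coefficient of y is 9 > coefficient of x is 5, so allocate the entire budget to y.
Optimal: x = 0, y = 16, value = 144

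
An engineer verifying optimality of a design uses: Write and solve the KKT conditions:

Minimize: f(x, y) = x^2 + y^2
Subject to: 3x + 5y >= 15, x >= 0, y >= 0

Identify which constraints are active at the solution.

KKT conditions for min x^2 + y^2 s.t. 3x + 5y >= 15, x >= 0, y >= 0:
Stationarity: 2x = mu*3 + mu_x, 2y = mu*5 + mu_y, with mu, mu_x, mu_y >= 0
Complementary slackness: mu*(3x + 5y - 15) = 0, mu_x*x = 0, mu_y*y = 0
(0, 0) is infeasible (3*0 + 5*0 < 15), so if mu = 0 stationarity would force x = mu_x/2 >= 0, y = mu_y/2 >= 0 with mu_x*x = mu_y*y = 0, i.e. x = y = 0: contradiction. Hence mu > 0 and 3x + 5y = 15 is active.
Try x > 0, y > 0 (so mu_x = mu_y = 0): x = 3*mu/2, y = 5*mu/2
Substitute: 3*(3*mu/2) + 5*(5*mu/2) = 15
  mu*34/2 = 15 => mu = 15/17
x* = 45/34 > 0, y* = 75/34 > 0, consistent with mu_x = mu_y = 0.
f is convex and the constraints are linear, so this KKT point is the global minimum.
f* = 225/34
Active constraints: 3x + 5y >= 15 (holds with equality, mu = 15/17 > 0); x >= 0 and y >= 0 are inactive (mu_x = mu_y = 0).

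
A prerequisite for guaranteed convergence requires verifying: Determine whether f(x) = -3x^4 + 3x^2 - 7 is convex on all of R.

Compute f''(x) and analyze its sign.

f(x) = -3x^4 + 3x^2 - 7
f'(x) = -12x^3 + 6x
f''(x) = -36x^2 + 6
f''(x) = -36x^2 + 6 -> -inf as |x| -> inf
Therefore, f is not globally convex on R.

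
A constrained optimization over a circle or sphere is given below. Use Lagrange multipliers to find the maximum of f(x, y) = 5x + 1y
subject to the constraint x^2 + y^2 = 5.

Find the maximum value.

Set up Lagrange conditions: grad f = lambda * grad g
  5 = 2*lambda*x
  1 = 2*lambda*y
From these: x/y = 5/1, so x = 5t, y = 1t for some t.
Substitute into constraint: (5t)^2 + (1t)^2 = 5
  t^2 * 26 = 5
  t = sqrt(5/26)
Maximum = 5*x + 1*y = (5^2 + 1^2)*t = 26 * sqrt(5/26) = sqrt(130)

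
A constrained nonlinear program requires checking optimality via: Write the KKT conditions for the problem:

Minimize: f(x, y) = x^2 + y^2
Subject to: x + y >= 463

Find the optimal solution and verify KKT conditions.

KKT conditions for min x^2 + y^2 s.t. x + y >= 463:
Stationarity: 2x = mu, 2y = mu
So x = y = mu/2.
Complementary slackness: mu*(x + y - 463) = 0
Primal feasibility: x + y >= 463; dual feasibility: mu >= 0
If mu = 0 then x = y = 0, but 0 + 0 < 463 is infeasible, so the constraint is active.
Constraint active: x + y = 2*(mu/2) = 463 => mu = 463
x = y = 463/2, f = 214369/2
Verify: stationarity 2*(463/2) = 463 = mu; primal 463/2 + 463/2 = 463 >= 463; dual mu = 463 >= 0; complementary slackness 463*(463 - 463) = 0. All KKT conditions hold.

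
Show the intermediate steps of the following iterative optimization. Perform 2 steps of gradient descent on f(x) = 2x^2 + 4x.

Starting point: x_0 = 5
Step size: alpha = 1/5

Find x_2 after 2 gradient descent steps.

f(x) = 2x^2 + 4x, f'(x) = 4x + (4)
Step 1: f'(5) = 24, x_1 = 5 - 1/5 * 24 = 1/5
Step 2: f'(1/5) = 24/5, x_2 = 1/5 - 1/5 * 24/5 = -19/25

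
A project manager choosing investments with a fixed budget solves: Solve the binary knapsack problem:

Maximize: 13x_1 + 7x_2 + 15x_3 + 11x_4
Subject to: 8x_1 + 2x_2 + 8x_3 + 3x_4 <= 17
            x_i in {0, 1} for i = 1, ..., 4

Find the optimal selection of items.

Items: item 1 (v=13, w=8), item 2 (v=7, w=2), item 3 (v=15, w=8), item 4 (v=11, w=3)
Capacity: 17
Checking all 16 subsets (w = total weight, v = total value):
  {}: w = 0, v = 0
  {1}: w = 8, v = 13
  {2}: w = 2, v = 7
  {3}: w = 8, v = 15
  {4}: w = 3, v = 11
  {1, 2}: w = 10, v = 20
  {1, 3}: w = 16, v = 28
  {1, 4}: w = 11, v = 24
  {2, 3}: w = 10, v = 22
  {2, 4}: w = 5, v = 18
  {3, 4}: w = 11, v = 26
  {1, 2, 3}: w = 18 > 17, infeasible
  {1, 2, 4}: w = 13, v = 31
  {1, 3, 4}: w = 19 > 17, infeasible
  {2, 3, 4}: w = 13, v = 33
  {1, 2, 3, 4}: w = 21 > 17, infeasible
Best feasible subset: items [2, 3, 4]
Total weight: 13 <= 17, total value: 33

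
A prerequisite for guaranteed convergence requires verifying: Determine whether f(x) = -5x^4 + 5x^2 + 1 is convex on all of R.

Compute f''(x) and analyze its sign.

f(x) = -5x^4 + 5x^2 + 1
f'(x) = -20x^3 + 10x
f''(x) = -60x^2 + 10
f''(x) = -60x^2 + 10 -> -inf as |x| -> inf
Therefore, f is not globally convex on R.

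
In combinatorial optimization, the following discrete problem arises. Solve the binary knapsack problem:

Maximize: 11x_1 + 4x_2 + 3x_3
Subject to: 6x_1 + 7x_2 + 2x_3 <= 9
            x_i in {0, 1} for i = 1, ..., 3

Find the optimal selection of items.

Items: item 1 (v=11, w=6), item 2 (v=4, w=7), item 3 (v=3, w=2)
Capacity: 9
Checking all 8 subsets (w = total weight, v = total value):
  {}: w = 0, v = 0
  {1}: w = 6, v = 11
  {2}: w = 7, v = 4
  {3}: w = 2, v = 3
  {1, 2}: w = 13 > 9, infeasible
  {1, 3}: w = 8, v = 14
  {2, 3}: w = 9, v = 7
  {1, 2, 3}: w = 15 > 9, infeasible
Best feasible subset: items [1, 3]
Total weight: 8 <= 9, total value: 14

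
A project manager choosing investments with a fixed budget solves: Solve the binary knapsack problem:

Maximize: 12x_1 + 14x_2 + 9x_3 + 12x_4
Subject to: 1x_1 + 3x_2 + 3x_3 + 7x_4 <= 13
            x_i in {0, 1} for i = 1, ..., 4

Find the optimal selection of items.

Items: item 1 (v=12, w=1), item 2 (v=14, w=3), item 3 (v=9, w=3), item 4 (v=12, w=7)
Capacity: 13
Checking all 16 subsets (w = total weight, v = total value):
  {}: w = 0, v = 0
  {1}: w = 1, v = 12
  {2}: w = 3, v = 14
  {3}: w = 3, v = 9
  {4}: w = 7, v = 12
  {1, 2}: w = 4, v = 26
  {1, 3}: w = 4, v = 21
  {1, 4}: w = 8, v = 24
  {2, 3}: w = 6, v = 23
  {2, 4}: w = 10, v = 26
  {3, 4}: w = 10, v = 21
  {1, 2, 3}: w = 7, v = 35
  {1, 2, 4}: w = 11, v = 38
  {1, 3, 4}: w = 11, v = 33
  {2, 3, 4}: w = 13, v = 35
  {1, 2, 3, 4}: w = 14 > 13, infeasible
Best feasible subset: items [1, 2, 4]
Total weight: 11 <= 13, total value: 38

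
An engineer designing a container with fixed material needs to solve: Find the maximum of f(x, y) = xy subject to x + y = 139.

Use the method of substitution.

Substitute y = 139 - x into f(x,y) = xy:
g(x) = x(139 - x) = 139x - x^2
g'(x) = 139 - 2x = 0  =>  x = 139/2
y = 139 - 139/2 = 139/2
Maximum value = (139/2) * (139/2) = 19321/4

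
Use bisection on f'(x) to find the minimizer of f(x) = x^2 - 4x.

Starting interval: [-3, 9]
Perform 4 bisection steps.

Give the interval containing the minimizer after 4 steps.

Finding critical point of f(x) = x^2 - 4x using bisection on f'(x) = 2x + -4.
f'(x) = 0 when x = 2.
Starting interval: [-3, 9]
Step 1: mid = 3, f'(mid) = 2, new interval = [-3, 3]
Step 2: mid = 0, f'(mid) = -4, new interval = [0, 3]
Step 3: mid = 3/2, f'(mid) = -1, new interval = [3/2, 3]
Step 4: mid = 9/4, f'(mid) = 1/2, new interval = [3/2, 9/4]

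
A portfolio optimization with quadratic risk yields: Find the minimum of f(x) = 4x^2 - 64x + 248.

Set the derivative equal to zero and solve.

f(x) = 4x^2 - 64x + 248
f'(x) = 8x + (-64) = 0
x = 64/8 = 8
f(8) = -8
Since f''(x) = 8 > 0, this is a minimum.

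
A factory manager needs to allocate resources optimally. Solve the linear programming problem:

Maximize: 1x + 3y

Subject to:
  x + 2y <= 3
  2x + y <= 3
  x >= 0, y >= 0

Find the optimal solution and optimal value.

Feasible vertices: (0, 0), (0, 3/2), (1, 1), (3/2, 0)
Objective 1x + 3y at each:
  (0, 0): 0
  (0, 3/2): 9/2
  (1, 1): 4
  (3/2, 0): 3/2
Maximum is 9/2 at (0, 3/2).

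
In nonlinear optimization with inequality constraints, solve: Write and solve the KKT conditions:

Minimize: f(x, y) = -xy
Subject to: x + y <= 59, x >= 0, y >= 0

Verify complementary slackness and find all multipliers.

Problem: min -xy s.t. x + y <= 59 (multiplier lambda), x >= 0 (mu_x), y >= 0 (mu_y)
KKT stationarity: -y + lambda - mu_x = 0, -x + lambda - mu_y = 0, with lambda, mu_x, mu_y >= 0
Complementary slackness: lambda*(x + y - 59) = 0, mu_x*x = 0, mu_y*y = 0
If lambda = 0: y = -mu_x <= 0 and x = -mu_y <= 0 force x = y = 0 with f = 0; but x = y = 59/2 is feasible with f = -3481/4 < 0, so this is not the minimum. Hence lambda > 0 and x + y = 59.
Try x > 0, y > 0 (so mu_x = mu_y = 0): y = lambda, x = lambda => x = y = lambda
x + y = 59 => 2*lambda = 59 => lambda = 59/2
x* = y* = 59/2 > 0, consistent with mu_x = mu_y = 0.
(Any feasible point with x = 0 or y = 0 has f = 0 > -3481/4, so the minimum is not on those boundaries.)
min(-xy) = -3481/4 (i.e. max xy = 3481/4)
Multipliers: lambda = 59/2, mu_x = 0, mu_y = 0
Complementary slackness: lambda*(x + y - 59) = 59/2*(59/2 + 59/2 - 59) = 0, mu_x*x = 0*59/2 = 0, mu_y*y = 0*59/2 = 0. Satisfied.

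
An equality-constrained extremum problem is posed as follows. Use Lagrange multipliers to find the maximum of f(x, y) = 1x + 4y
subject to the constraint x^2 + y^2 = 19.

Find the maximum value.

Set up Lagrange conditions: grad f = lambda * grad g
  1 = 2*lambda*x
  4 = 2*lambda*y
From these: x/y = 1/4, so x = 1t, y = 4t for some t.
Substitute into constraint: (1t)^2 + (4t)^2 = 19
  t^2 * 17 = 19
  t = sqrt(19/17)
Maximum = 1*x + 4*y = (1^2 + 4^2)*t = 17 * sqrt(19/17) = sqrt(323)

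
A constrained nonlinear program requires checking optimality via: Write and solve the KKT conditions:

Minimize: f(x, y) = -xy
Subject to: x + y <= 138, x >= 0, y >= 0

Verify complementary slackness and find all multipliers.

Problem: min -xy s.t. x + y <= 138 (multiplier lambda), x >= 0 (mu_x), y >= 0 (mu_y)
KKT stationarity: -y + lambda - mu_x = 0, -x + lambda - mu_y = 0, with lambda, mu_x, mu_y >= 0
Complementary slackness: lambda*(x + y - 138) = 0, mu_x*x = 0, mu_y*y = 0
If lambda = 0: y = -mu_x <= 0 and x = -mu_y <= 0 force x = y = 0 with f = 0; but x = y = 69 is feasible with f = -4761 < 0, so this is not the minimum. Hence lambda > 0 and x + y = 138.
Try x > 0, y > 0 (so mu_x = mu_y = 0): y = lambda, x = lambda => x = y = lambda
x + y = 138 => 2*lambda = 138 => lambda = 69
x* = y* = 69 > 0, consistent with mu_x = mu_y = 0.
(Any feasible point with x = 0 or y = 0 has f = 0 > -4761, so the minimum is not on those boundaries.)
min(-xy) = -4761 (i.e. max xy = 4761)
Multipliers: lambda = 69, mu_x = 0, mu_y = 0
Complementary slackness: lambda*(x + y - 138) = 69*(69 + 69 - 138) = 0, mu_x*x = 0*69 = 0, mu_y*y = 0*69 = 0. Satisfied.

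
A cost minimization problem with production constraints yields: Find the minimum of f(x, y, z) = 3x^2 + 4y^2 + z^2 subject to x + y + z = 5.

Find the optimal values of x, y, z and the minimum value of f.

Using Lagrange multipliers on f = 3x^2 + 4y^2 + z^2 with constraint x + y + z = 5:
Conditions: 2*3*x = lambda, 2*4*y = lambda, 2*1*z = lambda
So x = lambda/6, y = lambda/8, z = lambda/2
Substituting into constraint: lambda * (19/24) = 5
lambda = 120/19
x = 20/19, y = 15/19, z = 60/19
Minimum value = 300/19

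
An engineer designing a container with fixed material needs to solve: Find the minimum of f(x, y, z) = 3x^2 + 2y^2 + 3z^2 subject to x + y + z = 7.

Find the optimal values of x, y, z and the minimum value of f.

Using Lagrange multipliers on f = 3x^2 + 2y^2 + 3z^2 with constraint x + y + z = 7:
Conditions: 2*3*x = lambda, 2*2*y = lambda, 2*3*z = lambda
So x = lambda/6, y = lambda/4, z = lambda/6
Substituting into constraint: lambda * (7/12) = 7
lambda = 12
x = 2, y = 3, z = 2
Minimum value = 42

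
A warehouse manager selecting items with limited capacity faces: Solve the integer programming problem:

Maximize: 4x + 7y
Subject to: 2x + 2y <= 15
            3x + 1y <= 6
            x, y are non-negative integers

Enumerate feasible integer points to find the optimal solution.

Constraint 1: 2x + 2y <= 15
Constraint 2: 3x + 1y <= 6
Feasible x range (need y >= 0): 0 <= x <= min(15/2, 6/3) => x in {0, ..., 2}.
Enumerate feasible integer points row by row (the coefficient of y is 7 > 0, so for each x the largest feasible y gives the best value):
  x = 0: y <= min((15 - 2*0)/2, (6 - 3*0)/1) => y in {0, ..., 6}; best 4*0 + 7*6 = 42
  x = 1: y <= min((15 - 2*1)/2, (6 - 3*1)/1) => y in {0, ..., 3}; best 4*1 + 7*3 = 25
  x = 2: y <= min((15 - 2*2)/2, (6 - 3*2)/1) => y in {0}; best 4*2 + 7*0 = 8
The maximum 4x + 7y = 42 is achieved at x = 0, y = 6.
Check: 2*0 + 2*6 = 12 <= 15 and 3*0 + 1*6 = 6 <= 6.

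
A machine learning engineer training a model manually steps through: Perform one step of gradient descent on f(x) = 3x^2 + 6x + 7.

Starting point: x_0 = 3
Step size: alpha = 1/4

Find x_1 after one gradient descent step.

f(x) = 3x^2 + 6x + 7
f'(x) = 6x + 6
f'(3) = 6*3 + (6) = 24
x_1 = x_0 - alpha * f'(x_0) = 3 - 1/4 * 24 = -3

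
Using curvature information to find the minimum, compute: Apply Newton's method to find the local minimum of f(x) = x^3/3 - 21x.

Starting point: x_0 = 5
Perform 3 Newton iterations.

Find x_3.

f(x) = x^3/3 - 21x
f'(x) = x^2 - 21, f''(x) = 2x
Newton update: x_{n+1} = x_n - (x_n^2 - 21)/(2*x_n)
Step 1: x_0 = 5, f'=4, f''=10, x_1 = 23/5
Step 2: x_1 = 23/5, f'=4/25, f''=46/5, x_2 = 527/115
Step 3: x_2 = 527/115, f'=4/13225, f''=1054/115, x_3 = 277727/60605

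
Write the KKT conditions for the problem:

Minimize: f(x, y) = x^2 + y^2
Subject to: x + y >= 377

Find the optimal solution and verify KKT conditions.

KKT conditions for min x^2 + y^2 s.t. x + y >= 377:
Stationarity: 2x = mu, 2y = mu
So x = y = mu/2.
Complementary slackness: mu*(x + y - 377) = 0
Primal feasibility: x + y >= 377; dual feasibility: mu >= 0
If mu = 0 then x = y = 0, but 0 + 0 < 377 is infeasible, so the constraint is active.
Constraint active: x + y = 2*(mu/2) = 377 => mu = 377
x = y = 377/2, f = 142129/2
Verify: stationarity 2*(377/2) = 377 = mu; primal 377/2 + 377/2 = 377 >= 377; dual mu = 377 >= 0; complementary slackness 377*(377 - 377) = 0. All KKT conditions hold.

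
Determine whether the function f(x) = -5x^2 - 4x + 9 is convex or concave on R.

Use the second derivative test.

f(x) = -5x^2 - 4x + 9
f'(x) = -10x - 4
f''(x) = -10
Since f''(x) = -10 < 0 for all x, f is concave on R.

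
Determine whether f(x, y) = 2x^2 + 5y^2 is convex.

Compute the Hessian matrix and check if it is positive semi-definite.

f(x,y) = 2x^2 + 5y^2
Hessian H = [[4, 0], [0, 10]]
trace(H) = 14, det(H) = 40
Eigenvalues: (14 +/- sqrt(36)) / 2 = 10, 4
Since both eigenvalues > 0, f is convex.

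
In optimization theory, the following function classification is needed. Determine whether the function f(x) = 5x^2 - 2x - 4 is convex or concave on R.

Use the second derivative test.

f(x) = 5x^2 - 2x - 4
f'(x) = 10x - 2
f''(x) = 10
Since f''(x) = 10 > 0 for all x, f is convex on R.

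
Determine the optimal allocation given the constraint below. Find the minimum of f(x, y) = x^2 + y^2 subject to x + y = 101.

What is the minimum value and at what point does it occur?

Substitute y = 101 - x into f(x,y) = x^2 + y^2:
g(x) = x^2 + (101 - x)^2 = 2x^2 - 202x + 10201
g'(x) = 4x - 202 = 0  =>  x = 101/2
y = 101 - 101/2 = 101/2
Minimum value = (101/2)^2 + (101/2)^2 = 10201/2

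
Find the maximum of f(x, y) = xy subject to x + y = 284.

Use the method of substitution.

Substitute y = 284 - x into f(x,y) = xy:
g(x) = x(284 - x) = 284x - x^2
g'(x) = 284 - 2x = 0  =>  x = 142
y = 284 - 142 = 142
Maximum value = 142 * 142 = 20164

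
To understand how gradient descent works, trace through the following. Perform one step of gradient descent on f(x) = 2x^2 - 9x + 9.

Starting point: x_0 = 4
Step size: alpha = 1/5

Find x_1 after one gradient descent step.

f(x) = 2x^2 - 9x + 9
f'(x) = 4x - 9
f'(4) = 4*4 + (-9) = 7
x_1 = x_0 - alpha * f'(x_0) = 4 - 1/5 * 7 = 13/5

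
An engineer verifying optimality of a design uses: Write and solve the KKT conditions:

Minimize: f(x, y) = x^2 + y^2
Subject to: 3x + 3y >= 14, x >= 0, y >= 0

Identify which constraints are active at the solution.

KKT conditions for min x^2 + y^2 s.t. 3x + 3y >= 14, x >= 0, y >= 0:
Stationarity: 2x = mu*3 + mu_x, 2y = mu*3 + mu_y, with mu, mu_x, mu_y >= 0
Complementary slackness: mu*(3x + 3y - 14) = 0, mu_x*x = 0, mu_y*y = 0
(0, 0) is infeasible (3*0 + 3*0 < 14), so if mu = 0 stationarity would force x = mu_x/2 >= 0, y = mu_y/2 >= 0 with mu_x*x = mu_y*y = 0, i.e. x = y = 0: contradiction. Hence mu > 0 and 3x + 3y = 14 is active.
Try x > 0, y > 0 (so mu_x = mu_y = 0): x = 3*mu/2, y = 3*mu/2
Substitute: 3*(3*mu/2) + 3*(3*mu/2) = 14
  mu*18/2 = 14 => mu = 14/9
x* = 7/3 > 0, y* = 7/3 > 0, consistent with mu_x = mu_y = 0.
f is convex and the constraints are linear, so this KKT point is the global minimum.
f* = 98/9
Active constraints: 3x + 3y >= 14 (holds with equality, mu = 14/9 > 0); x >= 0 and y >= 0 are inactive (mu_x = mu_y = 0).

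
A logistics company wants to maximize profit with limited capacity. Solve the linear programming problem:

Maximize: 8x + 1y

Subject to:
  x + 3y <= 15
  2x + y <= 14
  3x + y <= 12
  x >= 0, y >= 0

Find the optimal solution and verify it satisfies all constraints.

Feasible vertices: (0, 0), (0, 5), (21/8, 33/8), (4, 0)
Objective 8x + 1y at each vertex:
  (0, 0): 0
  (0, 5): 5
  (21/8, 33/8): 201/8
  (4, 0): 32
Maximum is 32 at (4, 0).
Verify constraints at (x, y) = (4, 0):
  1*4 + 3*0 = 4 <= 15
  2*4 + 1*0 = 8 <= 14
  3*4 + 1*0 = 12 <= 12 (active)
  x = 4 >= 0, y = 0 >= 0. All constraints satisfied.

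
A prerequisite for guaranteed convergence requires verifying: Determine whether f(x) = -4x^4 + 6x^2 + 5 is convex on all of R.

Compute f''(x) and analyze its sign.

f(x) = -4x^4 + 6x^2 + 5
f'(x) = -16x^3 + 12x
f''(x) = -48x^2 + 12
f''(x) = -48x^2 + 12 -> -inf as |x| -> inf
Therefore, f is not globally convex on R.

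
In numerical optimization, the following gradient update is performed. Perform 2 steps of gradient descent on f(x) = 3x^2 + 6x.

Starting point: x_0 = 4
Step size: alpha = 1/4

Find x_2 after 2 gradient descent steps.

f(x) = 3x^2 + 6x, f'(x) = 6x + (6)
Step 1: f'(4) = 30, x_1 = 4 - 1/4 * 30 = -7/2
Step 2: f'(-7/2) = -15, x_2 = -7/2 - 1/4 * -15 = 1/4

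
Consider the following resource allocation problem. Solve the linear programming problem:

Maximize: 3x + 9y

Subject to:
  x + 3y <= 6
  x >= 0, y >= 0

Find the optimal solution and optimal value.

The feasible region has vertices at [(0, 0), (6, 0), (0, 2)].
Checking objective 3x + 9y at each vertex:
  (0, 0): 3*0 + 9*0 = 0
  (6, 0): 3*6 + 9*0 = 18
  (0, 2): 3*0 + 9*2 = 18
Maximum is 18 at (6, 0).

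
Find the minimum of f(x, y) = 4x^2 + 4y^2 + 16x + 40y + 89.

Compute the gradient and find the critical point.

f(x,y) = 4x^2 + 4y^2 + 16x + 40y + 89
df/dx = 8x + (16) = 0  =>  x = -2
df/dy = 8y + (40) = 0  =>  y = -5
f(-2, -5) = 4*(-2)^2 + 4*(-5)^2 + 16*(-2) + 40*(-5) + 89 = -27
Hessian is diagonal with entries 8, 8 > 0, so this is a minimum.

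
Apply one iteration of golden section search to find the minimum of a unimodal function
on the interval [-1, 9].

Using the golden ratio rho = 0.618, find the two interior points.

Golden section search on [-1, 9].
Golden ratio rho = 0.618 (approx).
Interior points:
  x_1 = -1 + (1-0.618)*10 = 2.8200
  x_2 = -1 + 0.618*10 = 5.1800
Compare f(x_1) and f(x_2) to determine which subinterval to keep.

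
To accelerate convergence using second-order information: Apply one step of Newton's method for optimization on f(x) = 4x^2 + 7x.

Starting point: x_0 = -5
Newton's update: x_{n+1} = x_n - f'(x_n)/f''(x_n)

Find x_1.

f(x) = 4x^2 + 7x
f'(x) = 8x + (7), f''(x) = 8
Newton step: x_1 = x_0 - f'(x_0)/f''(x_0)
f'(-5) = -33
x_1 = -5 - -33/8 = -7/8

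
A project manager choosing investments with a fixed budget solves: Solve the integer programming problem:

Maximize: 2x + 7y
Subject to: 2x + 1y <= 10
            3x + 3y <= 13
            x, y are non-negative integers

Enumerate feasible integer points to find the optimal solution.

Constraint 1: 2x + 1y <= 10
Constraint 2: 3x + 3y <= 13
Feasible x range (need y >= 0): 0 <= x <= min(10/2, 13/3) => x in {0, ..., 4}.
Enumerate feasible integer points row by row (the coefficient of y is 7 > 0, so for each x the largest feasible y gives the best value):
  x = 0: y <= min((10 - 2*0)/1, (13 - 3*0)/3) => y in {0, ..., 4}; best 2*0 + 7*4 = 28
  x = 1: y <= min((10 - 2*1)/1, (13 - 3*1)/3) => y in {0, ..., 3}; best 2*1 + 7*3 = 23
  x = 2: y <= min((10 - 2*2)/1, (13 - 3*2)/3) => y in {0, ..., 2}; best 2*2 + 7*2 = 18
  x = 3: y <= min((10 - 2*3)/1, (13 - 3*3)/3) => y in {0, ..., 1}; best 2*3 + 7*1 = 13
  x = 4: y <= min((10 - 2*4)/1, (13 - 3*4)/3) => y in {0}; best 2*4 + 7*0 = 8
The maximum 2x + 7y = 28 is achieved at x = 0, y = 4.
Check: 2*0 + 1*4 = 4 <= 10 and 3*0 + 3*4 = 12 <= 13.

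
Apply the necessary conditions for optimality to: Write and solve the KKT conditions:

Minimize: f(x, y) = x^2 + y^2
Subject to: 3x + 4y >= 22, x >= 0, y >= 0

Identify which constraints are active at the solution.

KKT conditions for min x^2 + y^2 s.t. 3x + 4y >= 22, x >= 0, y >= 0:
Stationarity: 2x = mu*3 + mu_x, 2y = mu*4 + mu_y, with mu, mu_x, mu_y >= 0
Complementary slackness: mu*(3x + 4y - 22) = 0, mu_x*x = 0, mu_y*y = 0
(0, 0) is infeasible (3*0 + 4*0 < 22), so if mu = 0 stationarity would force x = mu_x/2 >= 0, y = mu_y/2 >= 0 with mu_x*x = mu_y*y = 0, i.e. x = y = 0: contradiction. Hence mu > 0 and 3x + 4y = 22 is active.
Try x > 0, y > 0 (so mu_x = mu_y = 0): x = 3*mu/2, y = 4*mu/2
Substitute: 3*(3*mu/2) + 4*(4*mu/2) = 22
  mu*25/2 = 22 => mu = 44/25
x* = 66/25 > 0, y* = 88/25 > 0, consistent with mu_x = mu_y = 0.
f is convex and the constraints are linear, so this KKT point is the global minimum.
f* = 484/25
Active constraints: 3x + 4y >= 22 (holds with equality, mu = 44/25 > 0); x >= 0 and y >= 0 are inactive (mu_x = mu_y = 0).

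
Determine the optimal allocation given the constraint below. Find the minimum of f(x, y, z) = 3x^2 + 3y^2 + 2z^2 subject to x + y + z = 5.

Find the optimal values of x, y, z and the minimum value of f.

Using Lagrange multipliers on f = 3x^2 + 3y^2 + 2z^2 with constraint x + y + z = 5:
Conditions: 2*3*x = lambda, 2*3*y = lambda, 2*2*z = lambda
So x = lambda/6, y = lambda/6, z = lambda/4
Substituting into constraint: lambda * (7/12) = 5
lambda = 60/7
x = 10/7, y = 10/7, z = 15/7
Minimum value = 150/7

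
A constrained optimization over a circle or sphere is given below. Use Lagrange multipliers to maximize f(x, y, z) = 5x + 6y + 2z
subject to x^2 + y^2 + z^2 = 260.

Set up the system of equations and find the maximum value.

Lagrange conditions: 5 = 2*lambda*x, 6 = 2*lambda*y, 2 = 2*lambda*z
So x:5 = y:6 = z:2, i.e. x = 5t, y = 6t, z = 2t
Constraint: t^2*(5^2 + 6^2 + 2^2) = 260
  t^2 * 65 = 260  =>  t = sqrt(4)
Maximum = 5*5t + 6*6t + 2*2t = 65*sqrt(4) = 130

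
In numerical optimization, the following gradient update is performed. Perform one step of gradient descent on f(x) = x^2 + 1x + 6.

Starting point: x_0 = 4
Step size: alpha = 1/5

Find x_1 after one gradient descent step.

f(x) = x^2 + 1x + 6
f'(x) = 2x + 1
f'(4) = 2*4 + (1) = 9
x_1 = x_0 - alpha * f'(x_0) = 4 - 1/5 * 9 = 11/5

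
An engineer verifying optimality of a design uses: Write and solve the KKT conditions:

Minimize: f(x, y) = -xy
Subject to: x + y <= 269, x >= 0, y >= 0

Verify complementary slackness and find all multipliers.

Problem: min -xy s.t. x + y <= 269 (multiplier lambda), x >= 0 (mu_x), y >= 0 (mu_y)
KKT stationarity: -y + lambda - mu_x = 0, -x + lambda - mu_y = 0, with lambda, mu_x, mu_y >= 0
Complementary slackness: lambda*(x + y - 269) = 0, mu_x*x = 0, mu_y*y = 0
If lambda = 0: y = -mu_x <= 0 and x = -mu_y <= 0 force x = y = 0 with f = 0; but x = y = 269/2 is feasible with f = -72361/4 < 0, so this is not the minimum. Hence lambda > 0 and x + y = 269.
Try x > 0, y > 0 (so mu_x = mu_y = 0): y = lambda, x = lambda => x = y = lambda
x + y = 269 => 2*lambda = 269 => lambda = 269/2
x* = y* = 269/2 > 0, consistent with mu_x = mu_y = 0.
(Any feasible point with x = 0 or y = 0 has f = 0 > -72361/4, so the minimum is not on those boundaries.)
min(-xy) = -72361/4 (i.e. max xy = 72361/4)
Multipliers: lambda = 269/2, mu_x = 0, mu_y = 0
Complementary slackness: lambda*(x + y - 269) = 269/2*(269/2 + 269/2 - 269) = 0, mu_x*x = 0*269/2 = 0, mu_y*y = 0*269/2 = 0. Satisfied.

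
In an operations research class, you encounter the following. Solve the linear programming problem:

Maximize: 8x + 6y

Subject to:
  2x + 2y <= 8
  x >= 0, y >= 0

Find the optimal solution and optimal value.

The feasible region has vertices at [(0, 0), (4, 0), (0, 4)].
Checking objective 8x + 6y at each vertex:
  (0, 0): 8*0 + 6*0 = 0
  (4, 0): 8*4 + 6*0 = 32
  (0, 4): 8*0 + 6*4 = 24
Maximum is 32 at (4, 0).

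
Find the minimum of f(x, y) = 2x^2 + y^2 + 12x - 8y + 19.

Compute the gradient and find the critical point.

f(x,y) = 2x^2 + y^2 + 12x - 8y + 19
df/dx = 4x + (12) = 0  =>  x = -3
df/dy = 2y + (-8) = 0  =>  y = 4
f(-3, 4) = 2*(-3)^2 + 1*(4)^2 + 12*(-3) + -8*(4) + 19 = -15
Hessian is diagonal with entries 4, 2 > 0, so this is a minimum.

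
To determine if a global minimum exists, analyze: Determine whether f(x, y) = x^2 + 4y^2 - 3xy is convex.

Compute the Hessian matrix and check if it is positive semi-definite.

f(x,y) = x^2 + 4y^2 - 3xy
Hessian H = [[2, -3], [-3, 8]]
trace(H) = 10, det(H) = 7
Eigenvalues: (10 +/- sqrt(72)) / 2 = 9.243, 0.7574
Since both eigenvalues > 0, f is convex.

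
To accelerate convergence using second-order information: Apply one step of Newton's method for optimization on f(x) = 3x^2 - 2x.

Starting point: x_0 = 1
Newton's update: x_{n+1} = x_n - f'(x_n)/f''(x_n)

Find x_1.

f(x) = 3x^2 - 2x
f'(x) = 6x + (-2), f''(x) = 6
Newton step: x_1 = x_0 - f'(x_0)/f''(x_0)
f'(1) = 4
x_1 = 1 - 4/6 = 1/3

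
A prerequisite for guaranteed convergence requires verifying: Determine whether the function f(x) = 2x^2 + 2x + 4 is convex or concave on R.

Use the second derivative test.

f(x) = 2x^2 + 2x + 4
f'(x) = 4x + 2
f''(x) = 4
Since f''(x) = 4 > 0 for all x, f is convex on R.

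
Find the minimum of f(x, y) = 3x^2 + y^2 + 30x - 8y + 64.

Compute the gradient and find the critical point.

f(x,y) = 3x^2 + y^2 + 30x - 8y + 64
df/dx = 6x + (30) = 0  =>  x = -5
df/dy = 2y + (-8) = 0  =>  y = 4
f(-5, 4) = 3*(-5)^2 + 1*(4)^2 + 30*(-5) + -8*(4) + 64 = -27
Hessian is diagonal with entries 6, 2 > 0, so this is a minimum.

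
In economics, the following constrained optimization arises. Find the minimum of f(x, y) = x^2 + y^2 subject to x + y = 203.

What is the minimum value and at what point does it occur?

Substitute y = 203 - x into f(x,y) = x^2 + y^2:
g(x) = x^2 + (203 - x)^2 = 2x^2 - 406x + 41209
g'(x) = 4x - 406 = 0  =>  x = 203/2
y = 203 - 203/2 = 203/2
Minimum value = (203/2)^2 + (203/2)^2 = 41209/2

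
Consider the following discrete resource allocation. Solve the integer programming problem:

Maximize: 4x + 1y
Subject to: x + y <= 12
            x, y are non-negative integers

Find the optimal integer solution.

Objective: 4x + 1y, constraint: x + y <= 12
Coefficient of x is 4 >= coefficient of y is 1, so allocate the entire budget to x.
Optimal: x = 12, y = 0, value = 48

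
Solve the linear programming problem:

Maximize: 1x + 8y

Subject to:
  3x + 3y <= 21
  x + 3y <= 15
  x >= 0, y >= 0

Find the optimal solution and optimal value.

Feasible vertices: (0, 0), (0, 5), (3, 4), (7, 0)
Objective 1x + 8y at each:
  (0, 0): 0
  (0, 5): 40
  (3, 4): 35
  (7, 0): 7
Maximum is 40 at (0, 5).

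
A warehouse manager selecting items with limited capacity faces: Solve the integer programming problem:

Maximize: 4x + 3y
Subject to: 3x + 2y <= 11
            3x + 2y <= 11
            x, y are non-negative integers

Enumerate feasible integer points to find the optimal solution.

Constraint 1: 3x + 2y <= 11
Constraint 2: 3x + 2y <= 11
Feasible x range (need y >= 0): 0 <= x <= min(11/3, 11/3) => x in {0, ..., 3}.
Enumerate feasible integer points row by row (the coefficient of y is 3 > 0, so for each x the largest feasible y gives the best value):
  x = 0: y <= min((11 - 3*0)/2, (11 - 3*0)/2) => y in {0, ..., 5}; best 4*0 + 3*5 = 15
  x = 1: y <= min((11 - 3*1)/2, (11 - 3*1)/2) => y in {0, ..., 4}; best 4*1 + 3*4 = 16
  x = 2: y <= min((11 - 3*2)/2, (11 - 3*2)/2) => y in {0, ..., 2}; best 4*2 + 3*2 = 14
  x = 3: y <= min((11 - 3*3)/2, (11 - 3*3)/2) => y in {0, ..., 1}; best 4*3 + 3*1 = 15
The maximum 4x + 3y = 16 is achieved at x = 1, y = 4.
Check: 3*1 + 2*4 = 11 <= 11 and 3*1 + 2*4 = 11 <= 11.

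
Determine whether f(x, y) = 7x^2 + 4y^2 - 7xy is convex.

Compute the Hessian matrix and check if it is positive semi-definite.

f(x,y) = 7x^2 + 4y^2 - 7xy
Hessian H = [[14, -7], [-7, 8]]
trace(H) = 22, det(H) = 63
Eigenvalues: (22 +/- sqrt(232)) / 2 = 18.62, 3.384
Since both eigenvalues > 0, f is convex.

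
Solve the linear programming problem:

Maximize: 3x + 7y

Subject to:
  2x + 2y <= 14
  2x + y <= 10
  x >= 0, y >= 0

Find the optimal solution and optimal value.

Feasible vertices: (0, 0), (0, 7), (3, 4), (5, 0)
Objective 3x + 7y at each:
  (0, 0): 0
  (0, 7): 49
  (3, 4): 37
  (5, 0): 15
Maximum is 49 at (0, 7).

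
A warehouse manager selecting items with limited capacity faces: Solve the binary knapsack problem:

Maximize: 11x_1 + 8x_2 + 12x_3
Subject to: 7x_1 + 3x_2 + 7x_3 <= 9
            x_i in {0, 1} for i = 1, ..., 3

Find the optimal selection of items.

Items: item 1 (v=11, w=7), item 2 (v=8, w=3), item 3 (v=12, w=7)
Capacity: 9
Checking all 8 subsets (w = total weight, v = total value):
  {}: w = 0, v = 0
  {1}: w = 7, v = 11
  {2}: w = 3, v = 8
  {3}: w = 7, v = 12
  {1, 2}: w = 10 > 9, infeasible
  {1, 3}: w = 14 > 9, infeasible
  {2, 3}: w = 10 > 9, infeasible
  {1, 2, 3}: w = 17 > 9, infeasible
Best feasible subset: items [3]
Total weight: 7 <= 9, total value: 12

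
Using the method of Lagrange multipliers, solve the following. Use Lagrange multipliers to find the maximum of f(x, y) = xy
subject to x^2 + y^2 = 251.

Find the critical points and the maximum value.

Lagrange conditions: y = 2*lambda*x and x = 2*lambda*y
If x = 0 then y = 0, violating the constraint, so x, y != 0.
Dividing: y/x = x/y => x^2 = y^2 => y = x or y = -x
Constraint: 2x^2 = 251 => x^2 = 251/2 => x = +/-sqrt(251/2)
Critical points: (sqrt(251/2), sqrt(251/2)), (-sqrt(251/2), -sqrt(251/2)), (sqrt(251/2), -sqrt(251/2)), (-sqrt(251/2), sqrt(251/2))
  y = x:  xy = x^2 = 251/2  at (sqrt(251/2), sqrt(251/2)) and (-sqrt(251/2), -sqrt(251/2))
  y = -x: xy = -x^2 = -251/2 at (sqrt(251/2), -sqrt(251/2)) and (-sqrt(251/2), sqrt(251/2))
Maximum xy = 251/2 at (sqrt(251/2), sqrt(251/2)) and (-sqrt(251/2), -sqrt(251/2))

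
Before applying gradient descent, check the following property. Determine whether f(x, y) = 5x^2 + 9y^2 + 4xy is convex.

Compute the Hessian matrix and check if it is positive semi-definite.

f(x,y) = 5x^2 + 9y^2 + 4xy
Hessian H = [[10, 4], [4, 18]]
trace(H) = 28, det(H) = 164
Eigenvalues: (28 +/- sqrt(128)) / 2 = 19.66, 8.343
Since both eigenvalues > 0, f is convex.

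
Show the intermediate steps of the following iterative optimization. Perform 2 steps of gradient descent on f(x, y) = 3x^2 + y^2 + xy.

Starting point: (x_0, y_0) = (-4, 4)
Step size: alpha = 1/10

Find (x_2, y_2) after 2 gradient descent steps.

f(x,y) = 3x^2 + y^2 + xy
grad_x = 6x + 1y, grad_y = 2y + 1x
Step 1: grad = (-20, 4), (-2, 18/5)
Step 2: grad = (-42/5, 26/5), (-29/25, 77/25)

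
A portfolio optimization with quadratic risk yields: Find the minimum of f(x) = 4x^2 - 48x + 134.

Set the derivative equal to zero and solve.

f(x) = 4x^2 - 48x + 134
f'(x) = 8x + (-48) = 0
x = 48/8 = 6
f(6) = -10
Since f''(x) = 8 > 0, this is a minimum.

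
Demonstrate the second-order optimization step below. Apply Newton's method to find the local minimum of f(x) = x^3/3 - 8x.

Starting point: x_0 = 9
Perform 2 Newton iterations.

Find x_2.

f(x) = x^3/3 - 8x
f'(x) = x^2 - 8, f''(x) = 2x
Newton update: x_{n+1} = x_n - (x_n^2 - 8)/(2*x_n)
Step 1: x_0 = 9, f'=73, f''=18, x_1 = 89/18
Step 2: x_1 = 89/18, f'=5329/324, f''=89/9, x_2 = 10513/3204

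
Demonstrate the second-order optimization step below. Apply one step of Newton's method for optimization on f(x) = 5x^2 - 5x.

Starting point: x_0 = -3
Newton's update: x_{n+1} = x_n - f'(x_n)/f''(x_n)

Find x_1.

f(x) = 5x^2 - 5x
f'(x) = 10x + (-5), f''(x) = 10
Newton step: x_1 = x_0 - f'(x_0)/f''(x_0)
f'(-3) = -35
x_1 = -3 - -35/10 = 1/2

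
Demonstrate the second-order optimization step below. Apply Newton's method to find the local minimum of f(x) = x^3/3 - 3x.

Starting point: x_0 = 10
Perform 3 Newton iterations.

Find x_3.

f(x) = x^3/3 - 3x
f'(x) = x^2 - 3, f''(x) = 2x
Newton update: x_{n+1} = x_n - (x_n^2 - 3)/(2*x_n)
Step 1: x_0 = 10, f'=97, f''=20, x_1 = 103/20
Step 2: x_1 = 103/20, f'=9409/400, f''=103/10, x_2 = 11809/4120
Step 3: x_2 = 11809/4120, f'=88529281/16974400, f''=11809/2060, x_3 = 190375681/97306160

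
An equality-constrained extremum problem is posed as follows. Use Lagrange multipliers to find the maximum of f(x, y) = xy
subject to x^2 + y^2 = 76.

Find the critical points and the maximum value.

Lagrange conditions: y = 2*lambda*x and x = 2*lambda*y
If x = 0 then y = 0, violating the constraint, so x, y != 0.
Dividing: y/x = x/y => x^2 = y^2 => y = x or y = -x
Constraint: 2x^2 = 76 => x^2 = 38 => x = +/-sqrt(38)
Critical points: (sqrt(38), sqrt(38)), (-sqrt(38), -sqrt(38)), (sqrt(38), -sqrt(38)), (-sqrt(38), sqrt(38))
  y = x:  xy = x^2 = 38  at (sqrt(38), sqrt(38)) and (-sqrt(38), -sqrt(38))
  y = -x: xy = -x^2 = -38 at (sqrt(38), -sqrt(38)) and (-sqrt(38), sqrt(38))
Maximum xy = 38 at (sqrt(38), sqrt(38)) and (-sqrt(38), -sqrt(38))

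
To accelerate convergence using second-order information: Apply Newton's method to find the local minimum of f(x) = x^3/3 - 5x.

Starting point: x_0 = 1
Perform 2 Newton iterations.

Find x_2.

f(x) = x^3/3 - 5x
f'(x) = x^2 - 5, f''(x) = 2x
Newton update: x_{n+1} = x_n - (x_n^2 - 5)/(2*x_n)
Step 1: x_0 = 1, f'=-4, f''=2, x_1 = 3
Step 2: x_1 = 3, f'=4, f''=6, x_2 = 7/3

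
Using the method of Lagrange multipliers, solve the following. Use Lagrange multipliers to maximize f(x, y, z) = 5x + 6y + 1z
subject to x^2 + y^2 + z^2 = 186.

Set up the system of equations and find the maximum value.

Lagrange conditions: 5 = 2*lambda*x, 6 = 2*lambda*y, 1 = 2*lambda*z
So x:5 = y:6 = z:1, i.e. x = 5t, y = 6t, z = 1t
Constraint: t^2*(5^2 + 6^2 + 1^2) = 186
  t^2 * 62 = 186  =>  t = sqrt(3)
Maximum = 5*5t + 6*6t + 1*1t = 62*sqrt(3) = sqrt(11532)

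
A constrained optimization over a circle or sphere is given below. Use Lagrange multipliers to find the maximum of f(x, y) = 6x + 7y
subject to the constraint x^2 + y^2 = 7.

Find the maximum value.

Set up Lagrange conditions: grad f = lambda * grad g
  6 = 2*lambda*x
  7 = 2*lambda*y
From these: x/y = 6/7, so x = 6t, y = 7t for some t.
Substitute into constraint: (6t)^2 + (7t)^2 = 7
  t^2 * 85 = 7
  t = sqrt(7/85)
Maximum = 6*x + 7*y = (6^2 + 7^2)*t = 85 * sqrt(7/85) = sqrt(595)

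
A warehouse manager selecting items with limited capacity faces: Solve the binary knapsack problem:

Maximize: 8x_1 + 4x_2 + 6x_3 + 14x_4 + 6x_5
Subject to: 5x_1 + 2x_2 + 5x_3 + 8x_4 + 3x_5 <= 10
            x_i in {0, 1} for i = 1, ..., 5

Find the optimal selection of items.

Items: item 1 (v=8, w=5), item 2 (v=4, w=2), item 3 (v=6, w=5), item 4 (v=14, w=8), item 5 (v=6, w=3)
Capacity: 10
Checking all 32 subsets (w = total weight, v = total value):
  {}: w = 0, v = 0
  {1}: w = 5, v = 8
  {2}: w = 2, v = 4
  {3}: w = 5, v = 6
  {4}: w = 8, v = 14
  {5}: w = 3, v = 6
  {1, 2}: w = 7, v = 12
  {1, 3}: w = 10, v = 14
  {1, 4}: w = 13 > 10, infeasible
  {1, 5}: w = 8, v = 14
  {2, 3}: w = 7, v = 10
  {2, 4}: w = 10, v = 18
  {2, 5}: w = 5, v = 10
  {3, 4}: w = 13 > 10, infeasible
  {3, 5}: w = 8, v = 12
  {4, 5}: w = 11 > 10, infeasible
  {1, 2, 3}: w = 12 > 10, infeasible
  {1, 2, 4}: w = 15 > 10, infeasible
  {1, 2, 5}: w = 10, v = 18
  {1, 3, 4}: w = 18 > 10, infeasible
  {1, 3, 5}: w = 13 > 10, infeasible
  {1, 4, 5}: w = 16 > 10, infeasible
  {2, 3, 4}: w = 15 > 10, infeasible
  {2, 3, 5}: w = 10, v = 16
  {2, 4, 5}: w = 13 > 10, infeasible
  {3, 4, 5}: w = 16 > 10, infeasible
  {1, 2, 3, 4}: w = 20 > 10, infeasible
  {1, 2, 3, 5}: w = 15 > 10, infeasible
  {1, 2, 4, 5}: w = 18 > 10, infeasible
  {1, 3, 4, 5}: w = 21 > 10, infeasible
  {2, 3, 4, 5}: w = 18 > 10, infeasible
  {1, 2, 3, 4, 5}: w = 23 > 10, infeasible
Best feasible subset: items [2, 4]
(The same value 18 is also attained by {1, 2, 5}.)
Total weight: 10 <= 10, total value: 18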